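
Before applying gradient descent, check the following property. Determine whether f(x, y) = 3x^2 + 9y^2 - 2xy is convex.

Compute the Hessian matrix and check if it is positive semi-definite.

f(x,y) = 3x^2 + 9y^2 - 2xy
Hessian H = [[6, -2], [-2, 18]]
trace(H) = 24, det(H) = 104
Eigenvalues: (24 +/- sqrt(160)) / 2 = 18.32, 5.675
Since both eigenvalues > 0, f is convex.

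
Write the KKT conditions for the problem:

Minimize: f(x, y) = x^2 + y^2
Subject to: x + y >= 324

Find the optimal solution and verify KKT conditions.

KKT conditions for min x^2 + y^2 s.t. x + y >= 324:
Stationarity: 2x = mu, 2y = mu
So x = y = mu/2.
Complementary slackness: mu*(x + y - 324) = 0
Primal feasibility: x + y >= 324; dual feasibility: mu >= 0
If mu = 0 then x = y = 0, but 0 + 0 < 324 is infeasible, so the constraint is active.
Constraint active: x + y = 2*(mu/2) = 324 => mu = 324
x = y = 162, f = 52488
Verify: stationarity 2*162 = 324 = mu; primal 162 + 162 = 324 >= 324; dual mu = 324 >= 0; complementary slackness 324*(324 - 324) = 0. All KKT conditions hold.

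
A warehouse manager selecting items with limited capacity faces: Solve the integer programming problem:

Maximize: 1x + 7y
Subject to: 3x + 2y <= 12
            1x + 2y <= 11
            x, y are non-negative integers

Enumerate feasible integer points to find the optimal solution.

Constraint 1: 3x + 2y <= 12
Constraint 2: 1x + 2y <= 11
Feasible x range (need y >= 0): 0 <= x <= min(12/3, 11/1) => x in {0, ..., 4}.
Enumerate feasible integer points row by row (the coefficient of y is 7 > 0, so for each x the largest feasible y gives the best value):
  x = 0: y <= min((12 - 3*0)/2, (11 - 1*0)/2) => y in {0, ..., 5}; best 1*0 + 7*5 = 35
  x = 1: y <= min((12 - 3*1)/2, (11 - 1*1)/2) => y in {0, ..., 4}; best 1*1 + 7*4 = 29
  x = 2: y <= min((12 - 3*2)/2, (11 - 1*2)/2) => y in {0, ..., 3}; best 1*2 + 7*3 = 23
  x = 3: y <= min((12 - 3*3)/2, (11 - 1*3)/2) => y in {0, ..., 1}; best 1*3 + 7*1 = 10
  x = 4: y <= min((12 - 3*4)/2, (11 - 1*4)/2) => y in {0}; best 1*4 + 7*0 = 4
The maximum 1x + 7y = 35 is achieved at x = 0, y = 5.
Check: 3*0 + 2*5 = 10 <= 12 and 1*0 + 2*5 = 10 <= 11.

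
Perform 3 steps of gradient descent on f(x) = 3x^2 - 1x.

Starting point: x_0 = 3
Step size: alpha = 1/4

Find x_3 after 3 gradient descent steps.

f(x) = 3x^2 - 1x, f'(x) = 6x + (-1)
Step 1: f'(3) = 17, x_1 = 3 - 1/4 * 17 = -5/4
Step 2: f'(-5/4) = -17/2, x_2 = -5/4 - 1/4 * -17/2 = 7/8
Step 3: f'(7/8) = 17/4, x_3 = 7/8 - 1/4 * 17/4 = -3/16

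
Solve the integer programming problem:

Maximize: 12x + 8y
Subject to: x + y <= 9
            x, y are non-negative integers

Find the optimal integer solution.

Objective: 12x + 8y, constraint: x + y <= 9
Coefficient of x is 12 >= coefficient of y is 8, so allocate the entire budget to x.
Optimal: x = 9, y = 0, value = 108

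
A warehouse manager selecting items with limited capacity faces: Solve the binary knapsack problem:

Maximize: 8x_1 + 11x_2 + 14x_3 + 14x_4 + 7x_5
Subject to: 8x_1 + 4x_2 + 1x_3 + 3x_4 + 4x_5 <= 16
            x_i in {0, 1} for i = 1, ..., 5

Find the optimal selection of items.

Items: item 1 (v=8, w=8), item 2 (v=11, w=4), item 3 (v=14, w=1), item 4 (v=14, w=3), item 5 (v=7, w=4)
Capacity: 16
Checking all 32 subsets (w = total weight, v = total value):
  {}: w = 0, v = 0
  {1}: w = 8, v = 8
  {2}: w = 4, v = 11
  {3}: w = 1, v = 14
  {4}: w = 3, v = 14
  {5}: w = 4, v = 7
  {1, 2}: w = 12, v = 19
  {1, 3}: w = 9, v = 22
  {1, 4}: w = 11, v = 22
  {1, 5}: w = 12, v = 15
  {2, 3}: w = 5, v = 25
  {2, 4}: w = 7, v = 25
  {2, 5}: w = 8, v = 18
  {3, 4}: w = 4, v = 28
  {3, 5}: w = 5, v = 21
  {4, 5}: w = 7, v = 21
  {1, 2, 3}: w = 13, v = 33
  {1, 2, 4}: w = 15, v = 33
  {1, 2, 5}: w = 16, v = 26
  {1, 3, 4}: w = 12, v = 36
  {1, 3, 5}: w = 13, v = 29
  {1, 4, 5}: w = 15, v = 29
  {2, 3, 4}: w = 8, v = 39
  {2, 3, 5}: w = 9, v = 32
  {2, 4, 5}: w = 11, v = 32
  {3, 4, 5}: w = 8, v = 35
  {1, 2, 3, 4}: w = 16, v = 47
  {1, 2, 3, 5}: w = 17 > 16, infeasible
  {1, 2, 4, 5}: w = 19 > 16, infeasible
  {1, 3, 4, 5}: w = 16, v = 43
  {2, 3, 4, 5}: w = 12, v = 46
  {1, 2, 3, 4, 5}: w = 20 > 16, infeasible
Best feasible subset: items [1, 2, 3, 4]
Total weight: 16 <= 16, total value: 47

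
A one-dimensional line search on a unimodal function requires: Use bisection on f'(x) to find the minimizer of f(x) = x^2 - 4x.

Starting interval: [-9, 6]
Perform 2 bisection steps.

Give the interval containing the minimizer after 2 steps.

Finding critical point of f(x) = x^2 - 4x using bisection on f'(x) = 2x + -4.
f'(x) = 0 when x = 2.
Starting interval: [-9, 6]
Step 1: mid = -3/2, f'(mid) = -7, new interval = [-3/2, 6]
Step 2: mid = 9/4, f'(mid) = 1/2, new interval = [-3/2, 9/4]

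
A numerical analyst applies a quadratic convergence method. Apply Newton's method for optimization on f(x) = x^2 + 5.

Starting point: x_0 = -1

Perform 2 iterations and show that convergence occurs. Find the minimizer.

f(x) = x^2 + 5, f'(x) = 2x + (0), f''(x) = 2
Step 1: f'(-1) = -2, x_1 = -1 - -2/2 = 0
Step 2: f'(0) = 0, x_2 = 0 (converged)
Newton's method converges in 1 step for quadratics.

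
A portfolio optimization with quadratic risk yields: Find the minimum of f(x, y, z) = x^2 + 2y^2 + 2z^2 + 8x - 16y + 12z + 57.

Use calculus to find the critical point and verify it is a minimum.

f(x,y,z) = x^2 + 2y^2 + 2z^2 + 8x - 16y + 12z + 57
df/dx = 2x + (8) = 0 => x = -4
df/dy = 4y + (-16) = 0 => y = 4
df/dz = 4z + (12) = 0 => z = -3
f(-4,4,-3) = 1*(-4)^2 + 2*(4)^2 + 2*(-3)^2 + 8*(-4) + -16*(4) + 12*(-3) + 57 = -9
Hessian is diagonal with entries 2, 4, 4 > 0, confirmed minimum.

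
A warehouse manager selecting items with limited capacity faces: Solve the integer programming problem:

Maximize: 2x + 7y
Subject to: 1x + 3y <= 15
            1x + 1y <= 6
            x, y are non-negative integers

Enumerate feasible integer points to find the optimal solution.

Constraint 1: 1x + 3y <= 15
Constraint 2: 1x + 1y <= 6
Feasible x range (need y >= 0): 0 <= x <= min(15/1, 6/1) => x in {0, ..., 6}.
Enumerate feasible integer points row by row (the coefficient of y is 7 > 0, so for each x the largest feasible y gives the best value):
  x = 0: y <= min((15 - 1*0)/3, (6 - 1*0)/1) => y in {0, ..., 5}; best 2*0 + 7*5 = 35
  x = 1: y <= min((15 - 1*1)/3, (6 - 1*1)/1) => y in {0, ..., 4}; best 2*1 + 7*4 = 30
  x = 2: y <= min((15 - 1*2)/3, (6 - 1*2)/1) => y in {0, ..., 4}; best 2*2 + 7*4 = 32
  x = 3: y <= min((15 - 1*3)/3, (6 - 1*3)/1) => y in {0, ..., 3}; best 2*3 + 7*3 = 27
  x = 4: y <= min((15 - 1*4)/3, (6 - 1*4)/1) => y in {0, ..., 2}; best 2*4 + 7*2 = 22
  x = 5: y <= min((15 - 1*5)/3, (6 - 1*5)/1) => y in {0, ..., 1}; best 2*5 + 7*1 = 17
  x = 6: y <= min((15 - 1*6)/3, (6 - 1*6)/1) => y in {0}; best 2*6 + 7*0 = 12
The maximum 2x + 7y = 35 is achieved at x = 0, y = 5.
Check: 1*0 + 3*5 = 15 <= 15 and 1*0 + 1*5 = 5 <= 6.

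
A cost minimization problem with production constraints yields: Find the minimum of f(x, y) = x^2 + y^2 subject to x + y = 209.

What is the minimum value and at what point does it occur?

Substitute y = 209 - x into f(x,y) = x^2 + y^2:
g(x) = x^2 + (209 - x)^2 = 2x^2 - 418x + 43681
g'(x) = 4x - 418 = 0  =>  x = 209/2
y = 209 - 209/2 = 209/2
Minimum value = (209/2)^2 + (209/2)^2 = 43681/2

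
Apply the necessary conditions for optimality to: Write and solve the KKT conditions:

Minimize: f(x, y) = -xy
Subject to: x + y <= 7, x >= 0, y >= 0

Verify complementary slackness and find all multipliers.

Problem: min -xy s.t. x + y <= 7 (multiplier lambda), x >= 0 (mu_x), y >= 0 (mu_y)
KKT stationarity: -y + lambda - mu_x = 0, -x + lambda - mu_y = 0, with lambda, mu_x, mu_y >= 0
Complementary slackness: lambda*(x + y - 7) = 0, mu_x*x = 0, mu_y*y = 0
If lambda = 0: y = -mu_x <= 0 and x = -mu_y <= 0 force x = y = 0 with f = 0; but x = y = 7/2 is feasible with f = -49/4 < 0, so this is not the minimum. Hence lambda > 0 and x + y = 7.
Try x > 0, y > 0 (so mu_x = mu_y = 0): y = lambda, x = lambda => x = y = lambda
x + y = 7 => 2*lambda = 7 => lambda = 7/2
x* = y* = 7/2 > 0, consistent with mu_x = mu_y = 0.
(Any feasible point with x = 0 or y = 0 has f = 0 > -49/4, so the minimum is not on those boundaries.)
min(-xy) = -49/4 (i.e. max xy = 49/4)
Multipliers: lambda = 7/2, mu_x = 0, mu_y = 0
Complementary slackness: lambda*(x + y - 7) = 7/2*(7/2 + 7/2 - 7) = 0, mu_x*x = 0*7/2 = 0, mu_y*y = 0*7/2 = 0. Satisfied.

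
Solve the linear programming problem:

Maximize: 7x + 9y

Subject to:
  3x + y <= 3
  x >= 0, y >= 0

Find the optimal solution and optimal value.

The feasible region has vertices at [(0, 0), (1, 0), (0, 3)].
Checking objective 7x + 9y at each vertex:
  (0, 0): 7*0 + 9*0 = 0
  (1, 0): 7*1 + 9*0 = 7
  (0, 3): 7*0 + 9*3 = 27
Maximum is 27 at (0, 3).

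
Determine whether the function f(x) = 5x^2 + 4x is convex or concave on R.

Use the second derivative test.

f(x) = 5x^2 + 4x
f'(x) = 10x + 4
f''(x) = 10
Since f''(x) = 10 > 0 for all x, f is convex on R.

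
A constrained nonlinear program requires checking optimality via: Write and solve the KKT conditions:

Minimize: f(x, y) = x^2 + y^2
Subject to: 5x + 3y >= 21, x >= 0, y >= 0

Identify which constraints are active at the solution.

KKT conditions for min x^2 + y^2 s.t. 5x + 3y >= 21, x >= 0, y >= 0:
Stationarity: 2x = mu*5 + mu_x, 2y = mu*3 + mu_y, with mu, mu_x, mu_y >= 0
Complementary slackness: mu*(5x + 3y - 21) = 0, mu_x*x = 0, mu_y*y = 0
(0, 0) is infeasible (5*0 + 3*0 < 21), so if mu = 0 stationarity would force x = mu_x/2 >= 0, y = mu_y/2 >= 0 with mu_x*x = mu_y*y = 0, i.e. x = y = 0: contradiction. Hence mu > 0 and 5x + 3y = 21 is active.
Try x > 0, y > 0 (so mu_x = mu_y = 0): x = 5*mu/2, y = 3*mu/2
Substitute: 5*(5*mu/2) + 3*(3*mu/2) = 21
  mu*34/2 = 21 => mu = 21/17
x* = 105/34 > 0, y* = 63/34 > 0, consistent with mu_x = mu_y = 0.
f is convex and the constraints are linear, so this KKT point is the global minimum.
f* = 441/34
Active constraints: 5x + 3y >= 21 (holds with equality, mu = 21/17 > 0); x >= 0 and y >= 0 are inactive (mu_x = mu_y = 0).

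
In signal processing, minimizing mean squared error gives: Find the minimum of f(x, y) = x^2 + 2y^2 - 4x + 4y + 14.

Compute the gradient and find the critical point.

f(x,y) = x^2 + 2y^2 - 4x + 4y + 14
df/dx = 2x + (-4) = 0  =>  x = 2
df/dy = 4y + (4) = 0  =>  y = -1
f(2, -1) = 1*(2)^2 + 2*(-1)^2 + -4*(2) + 4*(-1) + 14 = 8
Hessian is diagonal with entries 2, 4 > 0, so this is a minimum.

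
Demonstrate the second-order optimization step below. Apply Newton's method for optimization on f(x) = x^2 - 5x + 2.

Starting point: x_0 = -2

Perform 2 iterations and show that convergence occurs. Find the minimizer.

f(x) = x^2 - 5x + 2, f'(x) = 2x + (-5), f''(x) = 2
Step 1: f'(-2) = -9, x_1 = -2 - -9/2 = 5/2
Step 2: f'(5/2) = 0, x_2 = 5/2 (converged)
Newton's method converges in 1 step for quadratics.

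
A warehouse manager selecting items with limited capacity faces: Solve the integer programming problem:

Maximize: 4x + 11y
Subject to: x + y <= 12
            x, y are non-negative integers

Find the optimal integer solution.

Objective: 4x + 11y, constraint: x + y <= 12
Coefficient of y is 11 > coefficient of x is 4, so allocate the entire budget to y.
Optimal: x = 0, y = 12, value = 132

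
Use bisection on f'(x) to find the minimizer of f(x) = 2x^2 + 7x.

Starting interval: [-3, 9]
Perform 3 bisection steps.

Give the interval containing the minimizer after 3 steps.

Finding critical point of f(x) = 2x^2 + 7x using bisection on f'(x) = 4x + 7.
f'(x) = 0 when x = -7/4.
Starting interval: [-3, 9]
Step 1: mid = 3, f'(mid) = 19, new interval = [-3, 3]
Step 2: mid = 0, f'(mid) = 7, new interval = [-3, 0]
Step 3: mid = -3/2, f'(mid) = 1, new interval = [-3, -3/2]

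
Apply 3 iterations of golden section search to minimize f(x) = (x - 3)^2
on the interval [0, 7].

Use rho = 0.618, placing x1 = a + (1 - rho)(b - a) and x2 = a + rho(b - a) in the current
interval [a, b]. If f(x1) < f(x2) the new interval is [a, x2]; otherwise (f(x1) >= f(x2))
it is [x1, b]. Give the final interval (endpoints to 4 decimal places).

Golden section search for min of f(x) = (x - 3)^2 on [0, 7].
Each step: x1 = a + (1 - rho)(b - a), x2 = a + rho(b - a); if f(x1) < f(x2) keep [a, x2], otherwise keep [x1, b].
Step 1: [0.0000, 7.0000], x1=2.6740 (f=0.1063), x2=4.3260 (f=1.7583); f(x1) < f(x2) => keep [0.0000, 4.3260]
Step 2: [0.0000, 4.3260], x1=1.6525 (f=1.8157), x2=2.6735 (f=0.1066); f(x1) > f(x2) => keep [1.6525, 4.3260]
Step 3: [1.6525, 4.3260], x1=2.6738 (f=0.1064), x2=3.3047 (f=0.0929); f(x1) > f(x2) => keep [2.6738, 4.3260]
Final interval: [2.6738, 4.3260]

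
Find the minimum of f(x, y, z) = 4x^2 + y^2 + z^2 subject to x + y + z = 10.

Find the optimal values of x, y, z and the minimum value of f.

Using Lagrange multipliers on f = 4x^2 + y^2 + z^2 with constraint x + y + z = 10:
Conditions: 2*4*x = lambda, 2*1*y = lambda, 2*1*z = lambda
So x = lambda/8, y = lambda/2, z = lambda/2
Substituting into constraint: lambda * (9/8) = 10
lambda = 80/9
x = 10/9, y = 40/9, z = 40/9
Minimum value = 400/9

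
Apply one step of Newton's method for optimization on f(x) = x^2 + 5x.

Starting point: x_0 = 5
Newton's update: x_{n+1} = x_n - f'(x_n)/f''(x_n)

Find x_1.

f(x) = x^2 + 5x
f'(x) = 2x + (5), f''(x) = 2
Newton step: x_1 = x_0 - f'(x_0)/f''(x_0)
f'(5) = 15
x_1 = 5 - 15/2 = -5/2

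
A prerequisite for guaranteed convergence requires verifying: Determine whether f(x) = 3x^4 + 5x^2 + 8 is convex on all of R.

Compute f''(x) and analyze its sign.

f(x) = 3x^4 + 5x^2 + 8
f'(x) = 12x^3 + 10x
f''(x) = 36x^2 + 10
f''(x) = 36x^2 + 10 >= 10 > 0 for all x
Therefore, f is convex on R.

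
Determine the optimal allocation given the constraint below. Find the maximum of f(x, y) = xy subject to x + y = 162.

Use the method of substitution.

Substitute y = 162 - x into f(x,y) = xy:
g(x) = x(162 - x) = 162x - x^2
g'(x) = 162 - 2x = 0  =>  x = 81
y = 162 - 81 = 81
Maximum value = 81 * 81 = 6561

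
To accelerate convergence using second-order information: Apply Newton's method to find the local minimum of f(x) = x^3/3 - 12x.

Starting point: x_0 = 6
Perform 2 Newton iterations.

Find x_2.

f(x) = x^3/3 - 12x
f'(x) = x^2 - 12, f''(x) = 2x
Newton update: x_{n+1} = x_n - (x_n^2 - 12)/(2*x_n)
Step 1: x_0 = 6, f'=24, f''=12, x_1 = 4
Step 2: x_1 = 4, f'=4, f''=8, x_2 = 7/2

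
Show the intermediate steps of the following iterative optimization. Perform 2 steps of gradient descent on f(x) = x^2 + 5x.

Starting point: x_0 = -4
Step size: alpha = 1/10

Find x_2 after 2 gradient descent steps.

f(x) = x^2 + 5x, f'(x) = 2x + (5)
Step 1: f'(-4) = -3, x_1 = -4 - 1/10 * -3 = -37/10
Step 2: f'(-37/10) = -12/5, x_2 = -37/10 - 1/10 * -12/5 = -173/50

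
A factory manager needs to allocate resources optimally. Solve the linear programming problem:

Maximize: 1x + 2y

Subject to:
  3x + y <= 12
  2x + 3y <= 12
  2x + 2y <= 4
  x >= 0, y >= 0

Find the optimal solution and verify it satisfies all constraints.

Feasible vertices: (0, 0), (0, 2), (2, 0)
Objective 1x + 2y at each vertex:
  (0, 0): 0
  (0, 2): 4
  (2, 0): 2
Maximum is 4 at (0, 2).
Verify constraints at (x, y) = (0, 2):
  3*0 + 1*2 = 2 <= 12
  2*0 + 3*2 = 6 <= 12
  2*0 + 2*2 = 4 <= 4 (active)
  x = 0 >= 0, y = 2 >= 0. All constraints satisfied.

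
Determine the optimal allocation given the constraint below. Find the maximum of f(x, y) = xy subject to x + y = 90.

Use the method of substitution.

Substitute y = 90 - x into f(x,y) = xy:
g(x) = x(90 - x) = 90x - x^2
g'(x) = 90 - 2x = 0  =>  x = 45
y = 90 - 45 = 45
Maximum value = 45 * 45 = 2025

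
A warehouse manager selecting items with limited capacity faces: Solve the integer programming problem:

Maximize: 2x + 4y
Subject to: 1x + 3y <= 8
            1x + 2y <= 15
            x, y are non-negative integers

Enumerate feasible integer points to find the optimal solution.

Constraint 1: 1x + 3y <= 8
Constraint 2: 1x + 2y <= 15
Feasible x range (need y >= 0): 0 <= x <= min(8/1, 15/1) => x in {0, ..., 8}.
Enumerate feasible integer points row by row (the coefficient of y is 4 > 0, so for each x the largest feasible y gives the best value):
  x = 0: y <= min((8 - 1*0)/3, (15 - 1*0)/2) => y in {0, ..., 2}; best 2*0 + 4*2 = 8
  x = 1: y <= min((8 - 1*1)/3, (15 - 1*1)/2) => y in {0, ..., 2}; best 2*1 + 4*2 = 10
  x = 2: y <= min((8 - 1*2)/3, (15 - 1*2)/2) => y in {0, ..., 2}; best 2*2 + 4*2 = 12
  x = 3: y <= min((8 - 1*3)/3, (15 - 1*3)/2) => y in {0, ..., 1}; best 2*3 + 4*1 = 10
  x = 4: y <= min((8 - 1*4)/3, (15 - 1*4)/2) => y in {0, ..., 1}; best 2*4 + 4*1 = 12
  x = 5: y <= min((8 - 1*5)/3, (15 - 1*5)/2) => y in {0, ..., 1}; best 2*5 + 4*1 = 14
  x = 6: y <= min((8 - 1*6)/3, (15 - 1*6)/2) => y in {0}; best 2*6 + 4*0 = 12
  x = 7: y <= min((8 - 1*7)/3, (15 - 1*7)/2) => y in {0}; best 2*7 + 4*0 = 14
  x = 8: y <= min((8 - 1*8)/3, (15 - 1*8)/2) => y in {0}; best 2*8 + 4*0 = 16
The maximum 2x + 4y = 16 is achieved at x = 8, y = 0.
Check: 1*8 + 3*0 = 8 <= 8 and 1*8 + 2*0 = 8 <= 15.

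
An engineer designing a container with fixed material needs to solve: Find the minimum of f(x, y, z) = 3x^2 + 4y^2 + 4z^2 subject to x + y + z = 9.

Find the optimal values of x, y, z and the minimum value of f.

Using Lagrange multipliers on f = 3x^2 + 4y^2 + 4z^2 with constraint x + y + z = 9:
Conditions: 2*3*x = lambda, 2*4*y = lambda, 2*4*z = lambda
So x = lambda/6, y = lambda/8, z = lambda/8
Substituting into constraint: lambda * (5/12) = 9
lambda = 108/5
x = 18/5, y = 27/10, z = 27/10
Minimum value = 486/5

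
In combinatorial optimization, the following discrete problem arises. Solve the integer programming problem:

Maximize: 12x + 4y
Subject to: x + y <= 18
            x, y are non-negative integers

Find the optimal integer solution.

Objective: 12x + 4y, constraint: x + y <= 18
Coefficient of x is 12 >= coefficient of y is 4, so allocate the entire budget to x.
Optimal: x = 18, y = 0, value = 216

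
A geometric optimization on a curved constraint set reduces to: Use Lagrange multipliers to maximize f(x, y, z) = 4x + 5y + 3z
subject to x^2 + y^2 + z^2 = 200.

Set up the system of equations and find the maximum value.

Lagrange conditions: 4 = 2*lambda*x, 5 = 2*lambda*y, 3 = 2*lambda*z
So x:4 = y:5 = z:3, i.e. x = 4t, y = 5t, z = 3t
Constraint: t^2*(4^2 + 5^2 + 3^2) = 200
  t^2 * 50 = 200  =>  t = sqrt(4)
Maximum = 4*4t + 5*5t + 3*3t = 50*sqrt(4) = 100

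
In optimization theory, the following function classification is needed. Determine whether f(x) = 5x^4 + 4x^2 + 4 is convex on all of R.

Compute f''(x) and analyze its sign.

f(x) = 5x^4 + 4x^2 + 4
f'(x) = 20x^3 + 8x
f''(x) = 60x^2 + 8
f''(x) = 60x^2 + 8 >= 8 > 0 for all x
Therefore, f is convex on R.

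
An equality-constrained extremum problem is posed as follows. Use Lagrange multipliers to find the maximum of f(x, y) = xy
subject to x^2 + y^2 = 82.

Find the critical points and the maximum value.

Lagrange conditions: y = 2*lambda*x and x = 2*lambda*y
If x = 0 then y = 0, violating the constraint, so x, y != 0.
Dividing: y/x = x/y => x^2 = y^2 => y = x or y = -x
Constraint: 2x^2 = 82 => x^2 = 41 => x = +/-sqrt(41)
Critical points: (sqrt(41), sqrt(41)), (-sqrt(41), -sqrt(41)), (sqrt(41), -sqrt(41)), (-sqrt(41), sqrt(41))
  y = x:  xy = x^2 = 41  at (sqrt(41), sqrt(41)) and (-sqrt(41), -sqrt(41))
  y = -x: xy = -x^2 = -41 at (sqrt(41), -sqrt(41)) and (-sqrt(41), sqrt(41))
Maximum xy = 41 at (sqrt(41), sqrt(41)) and (-sqrt(41), -sqrt(41))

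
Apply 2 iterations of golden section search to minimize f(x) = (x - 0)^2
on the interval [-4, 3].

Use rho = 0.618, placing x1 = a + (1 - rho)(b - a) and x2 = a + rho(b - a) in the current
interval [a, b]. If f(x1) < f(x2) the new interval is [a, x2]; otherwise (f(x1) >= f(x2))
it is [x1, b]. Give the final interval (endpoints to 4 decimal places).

Golden section search for min of f(x) = (x - 0)^2 on [-4, 3].
Each step: x1 = a + (1 - rho)(b - a), x2 = a + rho(b - a); if f(x1) < f(x2) keep [a, x2], otherwise keep [x1, b].
Step 1: [-4.0000, 3.0000], x1=-1.3260 (f=1.7583), x2=0.3260 (f=0.1063); f(x1) > f(x2) => keep [-1.3260, 3.0000]
Step 2: [-1.3260, 3.0000], x1=0.3265 (f=0.1066), x2=1.3475 (f=1.8157); f(x1) < f(x2) => keep [-1.3260, 1.3475]
Final interval: [-1.3260, 1.3475]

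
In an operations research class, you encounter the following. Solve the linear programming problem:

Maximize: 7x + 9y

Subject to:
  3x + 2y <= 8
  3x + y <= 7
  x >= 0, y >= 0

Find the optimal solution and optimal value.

Feasible vertices: (0, 0), (0, 4), (2, 1), (7/3, 0)
Objective 7x + 9y at each:
  (0, 0): 0
  (0, 4): 36
  (2, 1): 23
  (7/3, 0): 49/3
Maximum is 36 at (0, 4).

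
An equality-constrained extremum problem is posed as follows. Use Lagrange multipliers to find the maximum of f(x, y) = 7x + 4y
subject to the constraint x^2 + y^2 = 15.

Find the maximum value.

Set up Lagrange conditions: grad f = lambda * grad g
  7 = 2*lambda*x
  4 = 2*lambda*y
From these: x/y = 7/4, so x = 7t, y = 4t for some t.
Substitute into constraint: (7t)^2 + (4t)^2 = 15
  t^2 * 65 = 15
  t = sqrt(15/65)
Maximum = 7*x + 4*y = (7^2 + 4^2)*t = 65 * sqrt(15/65) = sqrt(975)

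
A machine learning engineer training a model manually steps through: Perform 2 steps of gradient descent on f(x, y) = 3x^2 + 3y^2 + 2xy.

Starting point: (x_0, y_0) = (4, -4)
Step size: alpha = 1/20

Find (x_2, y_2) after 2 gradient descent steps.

f(x,y) = 3x^2 + 3y^2 + 2xy
grad_x = 6x + 2y, grad_y = 6y + 2x
Step 1: grad = (16, -16), (16/5, -16/5)
Step 2: grad = (64/5, -64/5), (64/25, -64/25)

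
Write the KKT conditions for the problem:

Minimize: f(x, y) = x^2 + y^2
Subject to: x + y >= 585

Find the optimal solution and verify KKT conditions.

KKT conditions for min x^2 + y^2 s.t. x + y >= 585:
Stationarity: 2x = mu, 2y = mu
So x = y = mu/2.
Complementary slackness: mu*(x + y - 585) = 0
Primal feasibility: x + y >= 585; dual feasibility: mu >= 0
If mu = 0 then x = y = 0, but 0 + 0 < 585 is infeasible, so the constraint is active.
Constraint active: x + y = 2*(mu/2) = 585 => mu = 585
x = y = 585/2, f = 342225/2
Verify: stationarity 2*(585/2) = 585 = mu; primal 585/2 + 585/2 = 585 >= 585; dual mu = 585 >= 0; complementary slackness 585*(585 - 585) = 0. All KKT conditions hold.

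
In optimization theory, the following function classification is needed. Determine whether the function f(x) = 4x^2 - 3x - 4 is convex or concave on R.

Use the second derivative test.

f(x) = 4x^2 - 3x - 4
f'(x) = 8x - 3
f''(x) = 8
Since f''(x) = 8 > 0 for all x, f is convex on R.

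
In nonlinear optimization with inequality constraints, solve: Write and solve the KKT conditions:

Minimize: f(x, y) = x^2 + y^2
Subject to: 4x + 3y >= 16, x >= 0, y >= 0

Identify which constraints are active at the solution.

KKT conditions for min x^2 + y^2 s.t. 4x + 3y >= 16, x >= 0, y >= 0:
Stationarity: 2x = mu*4 + mu_x, 2y = mu*3 + mu_y, with mu, mu_x, mu_y >= 0
Complementary slackness: mu*(4x + 3y - 16) = 0, mu_x*x = 0, mu_y*y = 0
(0, 0) is infeasible (4*0 + 3*0 < 16), so if mu = 0 stationarity would force x = mu_x/2 >= 0, y = mu_y/2 >= 0 with mu_x*x = mu_y*y = 0, i.e. x = y = 0: contradiction. Hence mu > 0 and 4x + 3y = 16 is active.
Try x > 0, y > 0 (so mu_x = mu_y = 0): x = 4*mu/2, y = 3*mu/2
Substitute: 4*(4*mu/2) + 3*(3*mu/2) = 16
  mu*25/2 = 16 => mu = 32/25
x* = 64/25 > 0, y* = 48/25 > 0, consistent with mu_x = mu_y = 0.
f is convex and the constraints are linear, so this KKT point is the global minimum.
f* = 256/25
Active constraints: 4x + 3y >= 16 (holds with equality, mu = 32/25 > 0); x >= 0 and y >= 0 are inactive (mu_x = mu_y = 0).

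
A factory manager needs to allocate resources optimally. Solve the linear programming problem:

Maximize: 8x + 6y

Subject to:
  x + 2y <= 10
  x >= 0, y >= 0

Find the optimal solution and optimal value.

The feasible region has vertices at [(0, 0), (10, 0), (0, 5)].
Checking objective 8x + 6y at each vertex:
  (0, 0): 8*0 + 6*0 = 0
  (10, 0): 8*10 + 6*0 = 80
  (0, 5): 8*0 + 6*5 = 30
Maximum is 80 at (10, 0).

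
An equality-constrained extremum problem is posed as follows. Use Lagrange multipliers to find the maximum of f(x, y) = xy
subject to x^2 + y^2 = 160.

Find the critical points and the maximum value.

Lagrange conditions: y = 2*lambda*x and x = 2*lambda*y
If x = 0 then y = 0, violating the constraint, so x, y != 0.
Dividing: y/x = x/y => x^2 = y^2 => y = x or y = -x
Constraint: 2x^2 = 160 => x^2 = 80 => x = +/-sqrt(80)
Critical points: (sqrt(80), sqrt(80)), (-sqrt(80), -sqrt(80)), (sqrt(80), -sqrt(80)), (-sqrt(80), sqrt(80))
  y = x:  xy = x^2 = 80  at (sqrt(80), sqrt(80)) and (-sqrt(80), -sqrt(80))
  y = -x: xy = -x^2 = -80 at (sqrt(80), -sqrt(80)) and (-sqrt(80), sqrt(80))
Maximum xy = 80 at (sqrt(80), sqrt(80)) and (-sqrt(80), -sqrt(80))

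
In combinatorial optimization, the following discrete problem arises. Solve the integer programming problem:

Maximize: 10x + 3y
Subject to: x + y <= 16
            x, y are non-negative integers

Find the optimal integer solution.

Objective: 10x + 3y, constraint: x + y <= 16
Coefficient of x is 10 >= coefficient of y is 3, so allocate the entire budget to x.
Optimal: x = 16, y = 0, value = 160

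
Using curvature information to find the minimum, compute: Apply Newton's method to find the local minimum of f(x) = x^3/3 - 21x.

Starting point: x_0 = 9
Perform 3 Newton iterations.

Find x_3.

f(x) = x^3/3 - 21x
f'(x) = x^2 - 21, f''(x) = 2x
Newton update: x_{n+1} = x_n - (x_n^2 - 21)/(2*x_n)
Step 1: x_0 = 9, f'=60, f''=18, x_1 = 17/3
Step 2: x_1 = 17/3, f'=100/9, f''=34/3, x_2 = 239/51
Step 3: x_2 = 239/51, f'=2500/2601, f''=478/51, x_3 = 55871/12189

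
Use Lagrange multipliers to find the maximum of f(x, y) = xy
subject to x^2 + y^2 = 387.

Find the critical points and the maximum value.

Lagrange conditions: y = 2*lambda*x and x = 2*lambda*y
If x = 0 then y = 0, violating the constraint, so x, y != 0.
Dividing: y/x = x/y => x^2 = y^2 => y = x or y = -x
Constraint: 2x^2 = 387 => x^2 = 387/2 => x = +/-sqrt(387/2)
Critical points: (sqrt(387/2), sqrt(387/2)), (-sqrt(387/2), -sqrt(387/2)), (sqrt(387/2), -sqrt(387/2)), (-sqrt(387/2), sqrt(387/2))
  y = x:  xy = x^2 = 387/2  at (sqrt(387/2), sqrt(387/2)) and (-sqrt(387/2), -sqrt(387/2))
  y = -x: xy = -x^2 = -387/2 at (sqrt(387/2), -sqrt(387/2)) and (-sqrt(387/2), sqrt(387/2))
Maximum xy = 387/2 at (sqrt(387/2), sqrt(387/2)) and (-sqrt(387/2), -sqrt(387/2))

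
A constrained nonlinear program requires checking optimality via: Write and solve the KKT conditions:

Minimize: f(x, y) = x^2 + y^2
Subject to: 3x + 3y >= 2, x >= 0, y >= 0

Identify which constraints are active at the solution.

KKT conditions for min x^2 + y^2 s.t. 3x + 3y >= 2, x >= 0, y >= 0:
Stationarity: 2x = mu*3 + mu_x, 2y = mu*3 + mu_y, with mu, mu_x, mu_y >= 0
Complementary slackness: mu*(3x + 3y - 2) = 0, mu_x*x = 0, mu_y*y = 0
(0, 0) is infeasible (3*0 + 3*0 < 2), so if mu = 0 stationarity would force x = mu_x/2 >= 0, y = mu_y/2 >= 0 with mu_x*x = mu_y*y = 0, i.e. x = y = 0: contradiction. Hence mu > 0 and 3x + 3y = 2 is active.
Try x > 0, y > 0 (so mu_x = mu_y = 0): x = 3*mu/2, y = 3*mu/2
Substitute: 3*(3*mu/2) + 3*(3*mu/2) = 2
  mu*18/2 = 2 => mu = 2/9
x* = 1/3 > 0, y* = 1/3 > 0, consistent with mu_x = mu_y = 0.
f is convex and the constraints are linear, so this KKT point is the global minimum.
f* = 2/9
Active constraints: 3x + 3y >= 2 (holds with equality, mu = 2/9 > 0); x >= 0 and y >= 0 are inactive (mu_x = mu_y = 0).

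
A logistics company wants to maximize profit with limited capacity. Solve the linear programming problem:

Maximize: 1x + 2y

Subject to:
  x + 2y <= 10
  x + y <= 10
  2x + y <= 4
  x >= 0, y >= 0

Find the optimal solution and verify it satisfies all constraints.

Feasible vertices: (0, 0), (0, 4), (2, 0)
Objective 1x + 2y at each vertex:
  (0, 0): 0
  (0, 4): 8
  (2, 0): 2
Maximum is 8 at (0, 4).
Verify constraints at (x, y) = (0, 4):
  1*0 + 2*4 = 8 <= 10
  1*0 + 1*4 = 4 <= 10
  2*0 + 1*4 = 4 <= 4 (active)
  x = 0 >= 0, y = 4 >= 0. All constraints satisfied.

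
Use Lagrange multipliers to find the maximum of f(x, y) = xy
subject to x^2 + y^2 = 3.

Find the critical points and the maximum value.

Lagrange conditions: y = 2*lambda*x and x = 2*lambda*y
If x = 0 then y = 0, violating the constraint, so x, y != 0.
Dividing: y/x = x/y => x^2 = y^2 => y = x or y = -x
Constraint: 2x^2 = 3 => x^2 = 3/2 => x = +/-sqrt(3/2)
Critical points: (sqrt(3/2), sqrt(3/2)), (-sqrt(3/2), -sqrt(3/2)), (sqrt(3/2), -sqrt(3/2)), (-sqrt(3/2), sqrt(3/2))
  y = x:  xy = x^2 = 3/2  at (sqrt(3/2), sqrt(3/2)) and (-sqrt(3/2), -sqrt(3/2))
  y = -x: xy = -x^2 = -3/2 at (sqrt(3/2), -sqrt(3/2)) and (-sqrt(3/2), sqrt(3/2))
Maximum xy = 3/2 at (sqrt(3/2), sqrt(3/2)) and (-sqrt(3/2), -sqrt(3/2))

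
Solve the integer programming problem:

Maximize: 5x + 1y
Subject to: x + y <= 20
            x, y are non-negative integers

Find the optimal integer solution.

Objective: 5x + 1y, constraint: x + y <= 20
Coefficient of x is 5 >= coefficient of y is 1, so allocate the entire budget to x.
Optimal: x = 20, y = 0, value = 100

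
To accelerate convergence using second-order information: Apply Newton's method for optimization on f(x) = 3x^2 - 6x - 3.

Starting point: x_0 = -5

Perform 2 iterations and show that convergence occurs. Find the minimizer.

f(x) = 3x^2 - 6x - 3, f'(x) = 6x + (-6), f''(x) = 6
Step 1: f'(-5) = -36, x_1 = -5 - -36/6 = 1
Step 2: f'(1) = 0, x_2 = 1 (converged)
Newton's method converges in 1 step for quadratics.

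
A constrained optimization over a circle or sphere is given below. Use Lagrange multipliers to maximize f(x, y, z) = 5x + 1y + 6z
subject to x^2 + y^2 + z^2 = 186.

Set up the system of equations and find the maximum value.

Lagrange conditions: 5 = 2*lambda*x, 1 = 2*lambda*y, 6 = 2*lambda*z
So x:5 = y:1 = z:6, i.e. x = 5t, y = 1t, z = 6t
Constraint: t^2*(5^2 + 1^2 + 6^2) = 186
  t^2 * 62 = 186  =>  t = sqrt(3)
Maximum = 5*5t + 1*1t + 6*6t = 62*sqrt(3) = sqrt(11532)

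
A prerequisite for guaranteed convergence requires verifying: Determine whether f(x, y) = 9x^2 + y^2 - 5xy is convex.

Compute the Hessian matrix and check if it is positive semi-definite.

f(x,y) = 9x^2 + y^2 - 5xy
Hessian H = [[18, -5], [-5, 2]]
trace(H) = 20, det(H) = 11
Eigenvalues: (20 +/- sqrt(356)) / 2 = 19.43, 0.566
Since both eigenvalues > 0, f is convex.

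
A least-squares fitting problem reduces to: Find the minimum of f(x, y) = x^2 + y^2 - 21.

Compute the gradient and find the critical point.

f(x,y) = x^2 + y^2 - 21
df/dx = 2x + (0) = 0  =>  x = 0
df/dy = 2y + (0) = 0  =>  y = 0
f(0, 0) = 1*(0)^2 + 1*(0)^2 + -21 = -21
Hessian is diagonal with entries 2, 2 > 0, so this is a minimum.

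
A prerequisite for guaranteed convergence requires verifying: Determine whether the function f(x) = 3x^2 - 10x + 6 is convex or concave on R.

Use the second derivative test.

f(x) = 3x^2 - 10x + 6
f'(x) = 6x - 10
f''(x) = 6
Since f''(x) = 6 > 0 for all x, f is convex on R.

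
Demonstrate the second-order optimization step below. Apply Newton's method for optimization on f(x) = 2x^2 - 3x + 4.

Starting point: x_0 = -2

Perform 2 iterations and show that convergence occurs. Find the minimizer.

f(x) = 2x^2 - 3x + 4, f'(x) = 4x + (-3), f''(x) = 4
Step 1: f'(-2) = -11, x_1 = -2 - -11/4 = 3/4
Step 2: f'(3/4) = 0, x_2 = 3/4 (converged)
Newton's method converges in 1 step for quadratics.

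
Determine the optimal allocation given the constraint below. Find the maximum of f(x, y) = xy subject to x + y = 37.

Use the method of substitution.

Substitute y = 37 - x into f(x,y) = xy:
g(x) = x(37 - x) = 37x - x^2
g'(x) = 37 - 2x = 0  =>  x = 37/2
y = 37 - 37/2 = 37/2
Maximum value = (37/2) * (37/2) = 1369/4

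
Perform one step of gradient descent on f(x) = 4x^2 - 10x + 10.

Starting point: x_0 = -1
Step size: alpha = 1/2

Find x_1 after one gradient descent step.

f(x) = 4x^2 - 10x + 10
f'(x) = 8x - 10
f'(-1) = 8*-1 + (-10) = -18
x_1 = x_0 - alpha * f'(x_0) = -1 - 1/2 * -18 = 8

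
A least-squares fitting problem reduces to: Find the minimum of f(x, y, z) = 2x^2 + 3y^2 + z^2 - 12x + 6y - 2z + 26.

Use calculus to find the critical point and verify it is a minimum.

f(x,y,z) = 2x^2 + 3y^2 + z^2 - 12x + 6y - 2z + 26
df/dx = 4x + (-12) = 0 => x = 3
df/dy = 6y + (6) = 0 => y = -1
df/dz = 2z + (-2) = 0 => z = 1
f(3,-1,1) = 2*(3)^2 + 3*(-1)^2 + 1*(1)^2 + -12*(3) + 6*(-1) + -2*(1) + 26 = 4
Hessian is diagonal with entries 4, 6, 2 > 0, confirmed minimum.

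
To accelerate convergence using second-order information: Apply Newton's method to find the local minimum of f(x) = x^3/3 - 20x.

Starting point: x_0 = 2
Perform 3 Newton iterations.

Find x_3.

f(x) = x^3/3 - 20x
f'(x) = x^2 - 20, f''(x) = 2x
Newton update: x_{n+1} = x_n - (x_n^2 - 20)/(2*x_n)
Step 1: x_0 = 2, f'=-16, f''=4, x_1 = 6
Step 2: x_1 = 6, f'=16, f''=12, x_2 = 14/3
Step 3: x_2 = 14/3, f'=16/9, f''=28/3, x_3 = 94/21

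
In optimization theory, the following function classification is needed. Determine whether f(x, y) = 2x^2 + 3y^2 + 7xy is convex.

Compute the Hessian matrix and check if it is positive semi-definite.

f(x,y) = 2x^2 + 3y^2 + 7xy
Hessian H = [[4, 7], [7, 6]]
trace(H) = 10, det(H) = -25
Eigenvalues: (10 +/- sqrt(200)) / 2 = 12.07, -2.071
Since not both eigenvalues positive, f is neither convex nor concave.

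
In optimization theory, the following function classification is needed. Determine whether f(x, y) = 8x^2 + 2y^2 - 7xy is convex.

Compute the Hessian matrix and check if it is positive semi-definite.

f(x,y) = 8x^2 + 2y^2 - 7xy
Hessian H = [[16, -7], [-7, 4]]
trace(H) = 20, det(H) = 15
Eigenvalues: (20 +/- sqrt(340)) / 2 = 19.22, 0.7805
Since both eigenvalues > 0, f is convex.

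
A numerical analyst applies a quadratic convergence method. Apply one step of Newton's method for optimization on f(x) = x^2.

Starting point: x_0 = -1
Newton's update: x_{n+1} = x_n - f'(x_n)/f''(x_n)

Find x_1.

f(x) = x^2
f'(x) = 2x + (0), f''(x) = 2
Newton step: x_1 = x_0 - f'(x_0)/f''(x_0)
f'(-1) = -2
x_1 = -1 - -2/2 = 0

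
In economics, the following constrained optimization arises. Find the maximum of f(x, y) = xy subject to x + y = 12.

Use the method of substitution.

Substitute y = 12 - x into f(x,y) = xy:
g(x) = x(12 - x) = 12x - x^2
g'(x) = 12 - 2x = 0  =>  x = 6
y = 12 - 6 = 6
Maximum value = 6 * 6 = 36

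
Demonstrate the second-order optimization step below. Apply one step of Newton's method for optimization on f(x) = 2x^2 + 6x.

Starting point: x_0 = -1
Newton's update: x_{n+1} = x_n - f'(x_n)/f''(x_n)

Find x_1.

f(x) = 2x^2 + 6x
f'(x) = 4x + (6), f''(x) = 4
Newton step: x_1 = x_0 - f'(x_0)/f''(x_0)
f'(-1) = 2
x_1 = -1 - 2/4 = -3/2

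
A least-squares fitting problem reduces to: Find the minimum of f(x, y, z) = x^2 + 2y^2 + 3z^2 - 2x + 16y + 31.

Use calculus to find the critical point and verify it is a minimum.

f(x,y,z) = x^2 + 2y^2 + 3z^2 - 2x + 16y + 31
df/dx = 2x + (-2) = 0 => x = 1
df/dy = 4y + (16) = 0 => y = -4
df/dz = 6z + (0) = 0 => z = 0
f(1,-4,0) = 1*(1)^2 + 2*(-4)^2 + 3*(0)^2 + -2*(1) + 16*(-4) + 31 = -2
Hessian is diagonal with entries 2, 4, 6 > 0, confirmed minimum.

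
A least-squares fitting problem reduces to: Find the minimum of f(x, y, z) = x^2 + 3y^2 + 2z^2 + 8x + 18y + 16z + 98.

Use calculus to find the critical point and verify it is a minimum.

f(x,y,z) = x^2 + 3y^2 + 2z^2 + 8x + 18y + 16z + 98
df/dx = 2x + (8) = 0 => x = -4
df/dy = 6y + (18) = 0 => y = -3
df/dz = 4z + (16) = 0 => z = -4
f(-4,-3,-4) = 1*(-4)^2 + 3*(-3)^2 + 2*(-4)^2 + 8*(-4) + 18*(-3) + 16*(-4) + 98 = 23
Hessian is diagonal with entries 2, 6, 4 > 0, confirmed minimum.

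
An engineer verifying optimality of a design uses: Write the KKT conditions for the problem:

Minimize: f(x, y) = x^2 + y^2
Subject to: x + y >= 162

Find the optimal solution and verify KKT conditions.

KKT conditions for min x^2 + y^2 s.t. x + y >= 162:
Stationarity: 2x = mu, 2y = mu
So x = y = mu/2.
Complementary slackness: mu*(x + y - 162) = 0
Primal feasibility: x + y >= 162; dual feasibility: mu >= 0
If mu = 0 then x = y = 0, but 0 + 0 < 162 is infeasible, so the constraint is active.
Constraint active: x + y = 2*(mu/2) = 162 => mu = 162
x = y = 81, f = 13122
Verify: stationarity 2*81 = 162 = mu; primal 81 + 81 = 162 >= 162; dual mu = 162 >= 0; complementary slackness 162*(162 - 162) = 0. All KKT conditions hold.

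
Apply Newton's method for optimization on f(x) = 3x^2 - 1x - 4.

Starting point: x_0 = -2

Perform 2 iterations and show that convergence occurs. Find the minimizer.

f(x) = 3x^2 - 1x - 4, f'(x) = 6x + (-1), f''(x) = 6
Step 1: f'(-2) = -13, x_1 = -2 - -13/6 = 1/6
Step 2: f'(1/6) = 0, x_2 = 1/6 (converged)
Newton's method converges in 1 step for quadratics.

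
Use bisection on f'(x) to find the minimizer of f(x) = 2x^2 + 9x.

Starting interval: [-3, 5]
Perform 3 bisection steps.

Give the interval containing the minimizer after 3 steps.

Finding critical point of f(x) = 2x^2 + 9x using bisection on f'(x) = 4x + 9.
f'(x) = 0 when x = -9/4.
Starting interval: [-3, 5]
Step 1: mid = 1, f'(mid) = 13, new interval = [-3, 1]
Step 2: mid = -1, f'(mid) = 5, new interval = [-3, -1]
Step 3: mid = -2, f'(mid) = 1, new interval = [-3, -2]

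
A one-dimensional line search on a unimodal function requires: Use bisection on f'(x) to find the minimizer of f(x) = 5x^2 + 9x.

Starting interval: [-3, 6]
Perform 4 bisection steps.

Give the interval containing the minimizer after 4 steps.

Finding critical point of f(x) = 5x^2 + 9x using bisection on f'(x) = 10x + 9.
f'(x) = 0 when x = -9/10.
Starting interval: [-3, 6]
Step 1: mid = 3/2, f'(mid) = 24, new interval = [-3, 3/2]
Step 2: mid = -3/4, f'(mid) = 3/2, new interval = [-3, -3/4]
Step 3: mid = -15/8, f'(mid) = -39/4, new interval = [-15/8, -3/4]
Step 4: mid = -21/16, f'(mid) = -33/8, new interval = [-21/16, -3/4]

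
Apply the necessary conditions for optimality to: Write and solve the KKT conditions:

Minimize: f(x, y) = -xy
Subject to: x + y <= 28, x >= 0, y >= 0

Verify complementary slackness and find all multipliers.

Problem: min -xy s.t. x + y <= 28 (multiplier lambda), x >= 0 (mu_x), y >= 0 (mu_y)
KKT stationarity: -y + lambda - mu_x = 0, -x + lambda - mu_y = 0, with lambda, mu_x, mu_y >= 0
Complementary slackness: lambda*(x + y - 28) = 0, mu_x*x = 0, mu_y*y = 0
If lambda = 0: y = -mu_x <= 0 and x = -mu_y <= 0 force x = y = 0 with f = 0; but x = y = 14 is feasible with f = -196 < 0, so this is not the minimum. Hence lambda > 0 and x + y = 28.
Try x > 0, y > 0 (so mu_x = mu_y = 0): y = lambda, x = lambda => x = y = lambda
x + y = 28 => 2*lambda = 28 => lambda = 14
x* = y* = 14 > 0, consistent with mu_x = mu_y = 0.
(Any feasible point with x = 0 or y = 0 has f = 0 > -196, so the minimum is not on those boundaries.)
min(-xy) = -196 (i.e. max xy = 196)
Multipliers: lambda = 14, mu_x = 0, mu_y = 0
Complementary slackness: lambda*(x + y - 28) = 14*(14 + 14 - 28) = 0, mu_x*x = 0*14 = 0, mu_y*y = 0*14 = 0. Satisfied.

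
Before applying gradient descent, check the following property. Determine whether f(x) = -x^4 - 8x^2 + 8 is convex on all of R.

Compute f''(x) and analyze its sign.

f(x) = -x^4 - 8x^2 + 8
f'(x) = -4x^3 + -16x
f''(x) = -12x^2 + -16
f''(x) = -12x^2 + -16 <= -16 < 0 for all x
Therefore, f is concave on R.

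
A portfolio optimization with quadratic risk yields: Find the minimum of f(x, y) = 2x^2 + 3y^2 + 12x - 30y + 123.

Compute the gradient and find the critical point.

f(x,y) = 2x^2 + 3y^2 + 12x - 30y + 123
df/dx = 4x + (12) = 0  =>  x = -3
df/dy = 6y + (-30) = 0  =>  y = 5
f(-3, 5) = 2*(-3)^2 + 3*(5)^2 + 12*(-3) + -30*(5) + 123 = 30
Hessian is diagonal with entries 4, 6 > 0, so this is a minimum.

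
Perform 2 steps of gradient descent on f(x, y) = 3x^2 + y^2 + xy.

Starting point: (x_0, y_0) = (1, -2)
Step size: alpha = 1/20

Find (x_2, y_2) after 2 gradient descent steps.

f(x,y) = 3x^2 + y^2 + xy
grad_x = 6x + 1y, grad_y = 2y + 1x
Step 1: grad = (4, -3), (4/5, -37/20)
Step 2: grad = (59/20, -29/10), (261/400, -341/200)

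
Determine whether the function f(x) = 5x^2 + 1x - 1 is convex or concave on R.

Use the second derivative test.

f(x) = 5x^2 + 1x - 1
f'(x) = 10x + 1
f''(x) = 10
Since f''(x) = 10 > 0 for all x, f is convex on R.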